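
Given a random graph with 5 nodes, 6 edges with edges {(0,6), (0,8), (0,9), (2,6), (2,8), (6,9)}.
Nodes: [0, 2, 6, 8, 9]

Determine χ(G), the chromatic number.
χ(G) = 3

Clique number ω(G) = 3 (lower bound: χ ≥ ω).
The clique on [0, 6, 9] has size 3, forcing χ ≥ 3, and the coloring below uses 3 colors, so χ(G) = 3.
A valid 3-coloring: color 1: [6, 8]; color 2: [0, 2]; color 3: [9].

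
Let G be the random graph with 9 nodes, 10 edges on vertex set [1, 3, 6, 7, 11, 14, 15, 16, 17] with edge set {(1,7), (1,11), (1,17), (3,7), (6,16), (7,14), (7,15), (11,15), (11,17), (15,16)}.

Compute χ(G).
Clique number ω(G) = 3 (lower bound: χ ≥ ω).
The clique on [1, 11, 17] has size 3, forcing χ ≥ 3, and the coloring below uses 3 colors, so χ(G) = 3.
A valid 3-coloring: color 1: [7, 11, 16]; color 2: [1, 3, 6, 14, 15]; color 3: [17].

χ(G) = 3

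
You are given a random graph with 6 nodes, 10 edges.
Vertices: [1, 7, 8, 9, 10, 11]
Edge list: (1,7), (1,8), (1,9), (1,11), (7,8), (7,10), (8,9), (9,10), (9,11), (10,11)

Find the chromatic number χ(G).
Clique number ω(G) = 3 (lower bound: χ ≥ ω).
The clique on [1, 8, 9] has size 3, forcing χ ≥ 3, and the coloring below uses 3 colors, so χ(G) = 3.
A valid 3-coloring: color 1: [7, 9]; color 2: [1, 10]; color 3: [8, 11].

χ(G) = 3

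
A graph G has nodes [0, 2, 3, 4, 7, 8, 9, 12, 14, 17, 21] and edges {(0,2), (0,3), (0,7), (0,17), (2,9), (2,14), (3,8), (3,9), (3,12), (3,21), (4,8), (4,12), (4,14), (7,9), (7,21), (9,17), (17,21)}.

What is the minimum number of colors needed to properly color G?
χ(G) = 2

Clique number ω(G) = 2 (lower bound: χ ≥ ω).
The graph is bipartite (no odd cycle), so 2 colors suffice: χ(G) = 2.
A valid 2-coloring: color 1: [2, 3, 4, 7, 17]; color 2: [0, 8, 9, 12, 14, 21].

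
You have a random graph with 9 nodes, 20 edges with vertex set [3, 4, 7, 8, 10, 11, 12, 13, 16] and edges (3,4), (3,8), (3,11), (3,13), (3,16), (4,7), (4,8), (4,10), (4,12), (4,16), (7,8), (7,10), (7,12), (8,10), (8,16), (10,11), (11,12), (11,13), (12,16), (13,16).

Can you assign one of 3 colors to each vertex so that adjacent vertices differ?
No, G is not 3-colorable

The clique on vertices [3, 4, 8, 16] has size 4 > 3, so it alone needs 4 colors.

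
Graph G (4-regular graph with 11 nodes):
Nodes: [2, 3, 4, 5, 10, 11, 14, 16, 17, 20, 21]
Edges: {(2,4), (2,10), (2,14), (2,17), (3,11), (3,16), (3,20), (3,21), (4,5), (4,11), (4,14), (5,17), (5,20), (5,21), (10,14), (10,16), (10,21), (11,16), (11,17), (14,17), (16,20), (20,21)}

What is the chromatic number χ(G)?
Clique number ω(G) = 3 (lower bound: χ ≥ ω).
Suppose a proper 3-coloring c exists. The clique [2, 4, 14] takes 3 distinct colors; by symmetry let c(2) = 1, c(4) = 2, c(14) = 3.
- Vertex 10: neighbors [2, 14] already have colors [1, 3] ⇒ c(10) = 2.
- Vertex 17: neighbors [2, 14] already have colors [1, 3] ⇒ c(17) = 2.
- Vertex 16: neighbors [10] already have colors [2]; try each remaining color.
- Case c(16) = 1:
  - Vertex 11: neighbors [16, 4] already have colors [1, 2] ⇒ c(11) = 3.
  - Vertex 3: neighbors [16, 11] already have colors [1, 3] ⇒ c(3) = 2.
  - Vertex 20: neighbors [16, 3] already have colors [1, 2] ⇒ c(20) = 3.
  - Vertex 5: neighbors [4, 20] already have colors [2, 3] ⇒ c(5) = 1.
  - Vertex 21: neighbors [5, 3, 20] already have colors [1, 2, 3] — all 3 colors blocked. Contradiction.
- Case c(16) = 3:
  - Vertex 11: neighbors [4, 16] already have colors [2, 3] ⇒ c(11) = 1.
  - Vertex 3: neighbors [11, 16] already have colors [1, 3] ⇒ c(3) = 2.
  - Vertex 20: neighbors [3, 16] already have colors [2, 3] ⇒ c(20) = 1.
  - Vertex 5: neighbors [20, 4] already have colors [1, 2] ⇒ c(5) = 3.
  - Vertex 21: neighbors [20, 3, 5] already have colors [1, 2, 3] — all 3 colors blocked. Contradiction.
Every case ends in a contradiction, so G has no proper 3-coloring (χ ≥ 4).
The coloring below uses 4 colors, so χ(G) = 4.
A valid 4-coloring: color 1: [4, 16, 17, 21]; color 2: [10, 11, 20]; color 3: [2, 3, 5]; color 4: [14].

χ(G) = 4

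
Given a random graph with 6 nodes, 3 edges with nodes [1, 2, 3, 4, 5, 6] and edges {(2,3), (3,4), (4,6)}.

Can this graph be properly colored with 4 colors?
Yes, G is 4-colorable

A valid 4-coloring: color 1: [1, 2, 4, 5]; color 2: [3, 6].
(χ(G) = 2 ≤ 4.)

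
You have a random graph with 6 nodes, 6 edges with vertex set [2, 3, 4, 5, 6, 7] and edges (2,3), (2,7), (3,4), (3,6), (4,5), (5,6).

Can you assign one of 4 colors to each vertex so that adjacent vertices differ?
A valid 4-coloring: color 1: [3, 5, 7]; color 2: [2, 4, 6].
(χ(G) = 2 ≤ 4.)

Yes, G is 4-colorable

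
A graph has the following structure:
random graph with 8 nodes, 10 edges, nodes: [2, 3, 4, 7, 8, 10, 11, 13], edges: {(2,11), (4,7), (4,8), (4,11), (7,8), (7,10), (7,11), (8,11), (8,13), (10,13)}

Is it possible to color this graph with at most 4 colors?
A valid 4-coloring: color 1: [2, 3, 7, 13]; color 2: [10, 11]; color 3: [8]; color 4: [4].
(χ(G) = 4 ≤ 4.)

Yes, G is 4-colorable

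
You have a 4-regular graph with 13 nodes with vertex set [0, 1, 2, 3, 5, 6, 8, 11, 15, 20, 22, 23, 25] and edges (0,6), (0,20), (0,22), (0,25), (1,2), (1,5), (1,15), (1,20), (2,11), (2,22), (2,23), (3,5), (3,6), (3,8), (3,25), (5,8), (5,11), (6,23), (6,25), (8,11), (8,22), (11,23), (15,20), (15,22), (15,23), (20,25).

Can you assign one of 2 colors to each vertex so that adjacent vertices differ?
The clique on vertices [0, 20, 25] has size 3 > 2, so it alone needs 3 colors.

No, G is not 2-colorable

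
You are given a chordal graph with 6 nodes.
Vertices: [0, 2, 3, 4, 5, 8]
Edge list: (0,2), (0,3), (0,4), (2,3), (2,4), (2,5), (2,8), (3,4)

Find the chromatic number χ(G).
Clique number ω(G) = 4 (lower bound: χ ≥ ω).
The clique on [0, 2, 3, 4] has size 4, forcing χ ≥ 4, and the coloring below uses 4 colors, so χ(G) = 4.
A valid 4-coloring: color 1: [2]; color 2: [4, 5, 8]; color 3: [3]; color 4: [0].

χ(G) = 4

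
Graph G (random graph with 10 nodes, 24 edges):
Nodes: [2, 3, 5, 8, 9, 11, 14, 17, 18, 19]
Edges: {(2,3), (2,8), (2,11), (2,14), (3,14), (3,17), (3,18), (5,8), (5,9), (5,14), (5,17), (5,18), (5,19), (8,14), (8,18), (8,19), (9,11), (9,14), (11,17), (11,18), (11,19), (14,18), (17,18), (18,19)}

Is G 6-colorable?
Yes, G is 6-colorable

A valid 6-coloring: color 1: [2, 9, 18]; color 2: [14, 17, 19]; color 3: [3, 5, 11]; color 4: [8].
(χ(G) = 4 ≤ 6.)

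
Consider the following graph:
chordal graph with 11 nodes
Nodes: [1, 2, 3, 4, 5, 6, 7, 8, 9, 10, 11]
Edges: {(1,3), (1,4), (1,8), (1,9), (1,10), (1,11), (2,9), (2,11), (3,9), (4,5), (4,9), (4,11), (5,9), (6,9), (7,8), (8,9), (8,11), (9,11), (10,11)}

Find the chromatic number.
χ(G) = 4

Clique number ω(G) = 4 (lower bound: χ ≥ ω).
The clique on [1, 8, 9, 11] has size 4, forcing χ ≥ 4, and the coloring below uses 4 colors, so χ(G) = 4.
A valid 4-coloring: color 1: [7, 9, 10]; color 2: [1, 2, 5, 6]; color 3: [3, 11]; color 4: [4, 8].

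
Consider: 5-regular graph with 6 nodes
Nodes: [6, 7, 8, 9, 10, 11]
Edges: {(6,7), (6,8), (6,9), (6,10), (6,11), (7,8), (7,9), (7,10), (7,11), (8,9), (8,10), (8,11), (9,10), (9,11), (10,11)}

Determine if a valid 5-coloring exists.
No, G is not 5-colorable

The clique on vertices [6, 7, 8, 9, 10, 11] has size 6 > 5, so it alone needs 6 colors.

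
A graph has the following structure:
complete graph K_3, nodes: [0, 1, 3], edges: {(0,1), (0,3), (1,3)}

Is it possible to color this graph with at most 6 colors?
A valid 6-coloring: color 1: [3]; color 2: [1]; color 3: [0].
(χ(G) = 3 ≤ 6.)

Yes, G is 6-colorable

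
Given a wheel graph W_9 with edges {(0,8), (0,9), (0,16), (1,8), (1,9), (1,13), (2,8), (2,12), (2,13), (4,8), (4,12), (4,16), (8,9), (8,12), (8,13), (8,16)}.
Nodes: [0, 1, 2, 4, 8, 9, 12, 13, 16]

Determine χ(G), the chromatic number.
Clique number ω(G) = 3 (lower bound: χ ≥ ω).
The clique on [0, 8, 16] has size 3, forcing χ ≥ 3, and the coloring below uses 3 colors, so χ(G) = 3.
A valid 3-coloring: color 1: [8]; color 2: [9, 12, 13, 16]; color 3: [0, 1, 2, 4].

χ(G) = 3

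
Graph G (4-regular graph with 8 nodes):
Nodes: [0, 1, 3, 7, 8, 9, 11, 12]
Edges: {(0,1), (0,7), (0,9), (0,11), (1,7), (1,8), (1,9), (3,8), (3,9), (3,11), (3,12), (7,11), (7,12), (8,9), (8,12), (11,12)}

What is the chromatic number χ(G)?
χ(G) = 4

Clique number ω(G) = 3 (lower bound: χ ≥ ω).
Suppose a proper 3-coloring c exists. The clique [0, 1, 7] takes 3 distinct colors; by symmetry let c(0) = 1, c(1) = 2, c(7) = 3.
- Vertex 9: neighbors [0, 1] already have colors [1, 2] ⇒ c(9) = 3.
- Vertex 8: neighbors [1, 9] already have colors [2, 3] ⇒ c(8) = 1.
- Vertex 3: neighbors [8, 9] already have colors [1, 3] ⇒ c(3) = 2.
- Vertex 11: neighbors [0, 3, 7] already have colors [1, 2, 3] — all 3 colors blocked. Contradiction.
The forced assignments end in a contradiction, so G has no proper 3-coloring (χ ≥ 4).
The coloring below uses 4 colors, so χ(G) = 4.
A valid 4-coloring: color 1: [7, 8]; color 2: [9, 12]; color 3: [0, 3]; color 4: [1, 11].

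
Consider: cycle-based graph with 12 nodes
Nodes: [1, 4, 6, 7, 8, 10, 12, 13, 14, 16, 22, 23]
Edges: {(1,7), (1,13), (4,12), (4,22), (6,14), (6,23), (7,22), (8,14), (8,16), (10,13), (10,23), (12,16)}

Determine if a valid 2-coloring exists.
A valid 2-coloring: color 1: [1, 6, 8, 10, 12, 22]; color 2: [4, 7, 13, 14, 16, 23].
(χ(G) = 2 ≤ 2.)

Yes, G is 2-colorable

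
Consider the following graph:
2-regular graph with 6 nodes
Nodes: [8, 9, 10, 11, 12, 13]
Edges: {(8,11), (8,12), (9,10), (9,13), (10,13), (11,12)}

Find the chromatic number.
Clique number ω(G) = 3 (lower bound: χ ≥ ω).
The clique on [8, 11, 12] has size 3, forcing χ ≥ 3, and the coloring below uses 3 colors, so χ(G) = 3.
A valid 3-coloring: color 1: [8, 13]; color 2: [9, 12]; color 3: [10, 11].

χ(G) = 3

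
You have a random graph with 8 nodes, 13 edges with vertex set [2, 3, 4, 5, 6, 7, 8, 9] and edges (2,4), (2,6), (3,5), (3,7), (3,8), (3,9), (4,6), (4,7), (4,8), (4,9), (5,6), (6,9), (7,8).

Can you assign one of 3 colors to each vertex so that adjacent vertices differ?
Yes, G is 3-colorable

A valid 3-coloring: color 1: [3, 4]; color 2: [6, 7]; color 3: [2, 5, 8, 9].
(χ(G) = 3 ≤ 3.)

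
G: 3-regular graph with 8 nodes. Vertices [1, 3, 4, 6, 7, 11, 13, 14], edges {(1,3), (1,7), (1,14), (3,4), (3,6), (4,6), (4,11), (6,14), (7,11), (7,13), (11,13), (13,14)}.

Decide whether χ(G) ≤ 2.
The clique on vertices [3, 4, 6] has size 3 > 2, so it alone needs 3 colors.

No, G is not 2-colorable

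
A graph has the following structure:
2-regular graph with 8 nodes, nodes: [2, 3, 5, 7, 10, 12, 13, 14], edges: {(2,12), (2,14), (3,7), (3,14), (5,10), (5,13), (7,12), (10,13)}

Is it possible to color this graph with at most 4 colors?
Yes, G is 4-colorable

A valid 4-coloring: color 1: [2, 3, 10]; color 2: [7, 13, 14]; color 3: [5, 12].
(χ(G) = 3 ≤ 4.)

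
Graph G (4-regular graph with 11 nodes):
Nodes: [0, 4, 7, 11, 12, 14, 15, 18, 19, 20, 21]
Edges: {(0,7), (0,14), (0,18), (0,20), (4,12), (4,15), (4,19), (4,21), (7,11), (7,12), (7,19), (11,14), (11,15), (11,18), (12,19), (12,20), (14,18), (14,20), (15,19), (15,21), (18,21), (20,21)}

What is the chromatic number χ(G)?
χ(G) = 3

Clique number ω(G) = 3 (lower bound: χ ≥ ω).
The clique on [0, 14, 18] has size 3, forcing χ ≥ 3, and the coloring below uses 3 colors, so χ(G) = 3.
A valid 3-coloring: color 1: [0, 11, 19, 21]; color 2: [4, 7, 18, 20]; color 3: [12, 14, 15].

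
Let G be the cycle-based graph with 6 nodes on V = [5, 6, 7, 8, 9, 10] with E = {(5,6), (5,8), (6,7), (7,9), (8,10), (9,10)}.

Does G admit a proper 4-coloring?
A valid 4-coloring: color 1: [6, 8, 9]; color 2: [5, 7, 10].
(χ(G) = 2 ≤ 4.)

Yes, G is 4-colorable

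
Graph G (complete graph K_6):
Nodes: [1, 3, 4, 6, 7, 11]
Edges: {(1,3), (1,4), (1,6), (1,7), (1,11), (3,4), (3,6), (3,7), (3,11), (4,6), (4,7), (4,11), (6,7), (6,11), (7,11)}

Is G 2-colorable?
No, G is not 2-colorable

The clique on vertices [1, 3, 4, 6, 7, 11] has size 6 > 2, so it alone needs 6 colors.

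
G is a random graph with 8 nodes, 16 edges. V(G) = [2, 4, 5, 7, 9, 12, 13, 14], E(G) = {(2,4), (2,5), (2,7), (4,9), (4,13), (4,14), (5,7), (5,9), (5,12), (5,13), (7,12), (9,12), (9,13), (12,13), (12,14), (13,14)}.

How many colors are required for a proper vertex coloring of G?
χ(G) = 4

Clique number ω(G) = 4 (lower bound: χ ≥ ω).
The clique on [5, 9, 12, 13] has size 4, forcing χ ≥ 4, and the coloring below uses 4 colors, so χ(G) = 4.
A valid 4-coloring: color 1: [4, 12]; color 2: [2, 13]; color 3: [5, 14]; color 4: [7, 9].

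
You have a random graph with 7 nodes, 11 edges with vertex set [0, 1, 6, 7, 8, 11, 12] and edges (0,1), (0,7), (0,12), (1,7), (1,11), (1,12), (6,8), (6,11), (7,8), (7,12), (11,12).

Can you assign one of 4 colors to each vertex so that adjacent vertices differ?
A valid 4-coloring: color 1: [1, 8]; color 2: [7, 11]; color 3: [6, 12]; color 4: [0].
(χ(G) = 4 ≤ 4.)

Yes, G is 4-colorable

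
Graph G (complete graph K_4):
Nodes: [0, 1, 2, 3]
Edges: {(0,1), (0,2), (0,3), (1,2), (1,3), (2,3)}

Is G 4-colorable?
A valid 4-coloring: color 1: [3]; color 2: [2]; color 3: [1]; color 4: [0].
(χ(G) = 4 ≤ 4.)

Yes, G is 4-colorable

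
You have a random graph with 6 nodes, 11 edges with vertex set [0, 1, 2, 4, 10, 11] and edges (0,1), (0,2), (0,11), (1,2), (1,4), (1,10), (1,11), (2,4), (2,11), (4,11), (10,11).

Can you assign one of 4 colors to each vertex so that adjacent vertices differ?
Yes, G is 4-colorable

A valid 4-coloring: color 1: [11]; color 2: [1]; color 3: [2, 10]; color 4: [0, 4].
(χ(G) = 4 ≤ 4.)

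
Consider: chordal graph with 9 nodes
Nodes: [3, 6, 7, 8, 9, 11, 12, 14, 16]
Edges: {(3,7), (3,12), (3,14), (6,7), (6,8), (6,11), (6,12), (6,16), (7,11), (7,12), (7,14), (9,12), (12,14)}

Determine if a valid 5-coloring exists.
A valid 5-coloring: color 1: [7, 8, 9, 16]; color 2: [11, 12]; color 3: [3, 6]; color 4: [14].
(χ(G) = 4 ≤ 5.)

Yes, G is 5-colorable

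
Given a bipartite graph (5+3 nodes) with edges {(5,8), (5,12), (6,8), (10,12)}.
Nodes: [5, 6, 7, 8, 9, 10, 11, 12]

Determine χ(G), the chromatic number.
Clique number ω(G) = 2 (lower bound: χ ≥ ω).
The graph is bipartite (no odd cycle), so 2 colors suffice: χ(G) = 2.
A valid 2-coloring: color 1: [7, 8, 9, 11, 12]; color 2: [5, 6, 10].

χ(G) = 2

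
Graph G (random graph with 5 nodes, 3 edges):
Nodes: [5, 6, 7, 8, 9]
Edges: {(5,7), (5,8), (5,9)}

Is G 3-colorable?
A valid 3-coloring: color 1: [5, 6]; color 2: [7, 8, 9].
(χ(G) = 2 ≤ 3.)

Yes, G is 3-colorable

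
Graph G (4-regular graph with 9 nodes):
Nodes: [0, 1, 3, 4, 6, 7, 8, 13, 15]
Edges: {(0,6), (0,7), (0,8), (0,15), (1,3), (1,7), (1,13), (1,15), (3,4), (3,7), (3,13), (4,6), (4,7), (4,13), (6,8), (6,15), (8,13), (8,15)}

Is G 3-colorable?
The clique on vertices [0, 6, 8, 15] has size 4 > 3, so it alone needs 4 colors.

No, G is not 3-colorable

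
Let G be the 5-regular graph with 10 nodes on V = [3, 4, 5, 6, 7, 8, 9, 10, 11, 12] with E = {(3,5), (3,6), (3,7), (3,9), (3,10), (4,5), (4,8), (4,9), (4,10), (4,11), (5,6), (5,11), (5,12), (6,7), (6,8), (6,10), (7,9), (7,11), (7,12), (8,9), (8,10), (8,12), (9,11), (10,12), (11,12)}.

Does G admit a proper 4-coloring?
A valid 4-coloring: color 1: [3, 8, 11]; color 2: [5, 9, 10]; color 3: [4, 7]; color 4: [6, 12].
(χ(G) = 4 ≤ 4.)

Yes, G is 4-colorable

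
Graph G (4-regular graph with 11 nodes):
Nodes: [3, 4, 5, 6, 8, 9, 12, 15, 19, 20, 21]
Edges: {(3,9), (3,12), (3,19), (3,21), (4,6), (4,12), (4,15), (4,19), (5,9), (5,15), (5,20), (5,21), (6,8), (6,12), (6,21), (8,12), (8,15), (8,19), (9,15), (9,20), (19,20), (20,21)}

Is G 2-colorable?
No, G is not 2-colorable

The clique on vertices [4, 6, 12] has size 3 > 2, so it alone needs 3 colors.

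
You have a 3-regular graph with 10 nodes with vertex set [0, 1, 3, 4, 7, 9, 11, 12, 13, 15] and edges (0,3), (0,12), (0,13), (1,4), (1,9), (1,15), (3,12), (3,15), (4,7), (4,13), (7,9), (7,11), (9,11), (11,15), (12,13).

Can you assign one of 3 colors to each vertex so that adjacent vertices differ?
Yes, G is 3-colorable

A valid 3-coloring: color 1: [0, 4, 9, 15]; color 2: [1, 3, 11, 13]; color 3: [7, 12].
(χ(G) = 3 ≤ 3.)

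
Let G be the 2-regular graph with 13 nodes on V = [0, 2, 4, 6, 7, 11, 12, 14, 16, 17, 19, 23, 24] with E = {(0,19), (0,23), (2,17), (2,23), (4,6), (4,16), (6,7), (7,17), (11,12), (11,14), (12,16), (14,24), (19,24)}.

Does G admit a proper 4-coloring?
Yes, G is 4-colorable

A valid 4-coloring: color 1: [0, 6, 11, 16, 17, 24]; color 2: [4, 7, 12, 14, 19, 23]; color 3: [2].
(χ(G) = 3 ≤ 4.)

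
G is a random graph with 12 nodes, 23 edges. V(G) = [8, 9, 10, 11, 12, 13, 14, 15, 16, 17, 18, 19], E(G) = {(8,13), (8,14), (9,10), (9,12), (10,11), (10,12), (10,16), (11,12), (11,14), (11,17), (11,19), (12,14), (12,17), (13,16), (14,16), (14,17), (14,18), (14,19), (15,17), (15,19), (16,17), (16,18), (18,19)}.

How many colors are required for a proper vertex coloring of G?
χ(G) = 4

Clique number ω(G) = 4 (lower bound: χ ≥ ω).
The clique on [11, 12, 14, 17] has size 4, forcing χ ≥ 4, and the coloring below uses 4 colors, so χ(G) = 4.
A valid 4-coloring: color 1: [10, 13, 14, 15]; color 2: [8, 12, 16, 19]; color 3: [9, 17, 18]; color 4: [11].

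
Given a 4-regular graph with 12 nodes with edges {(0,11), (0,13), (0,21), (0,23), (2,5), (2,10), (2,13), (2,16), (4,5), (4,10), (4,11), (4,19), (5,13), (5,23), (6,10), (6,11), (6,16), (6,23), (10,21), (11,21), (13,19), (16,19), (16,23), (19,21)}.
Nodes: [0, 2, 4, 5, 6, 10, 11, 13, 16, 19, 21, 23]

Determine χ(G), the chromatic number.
χ(G) = 3

Clique number ω(G) = 3 (lower bound: χ ≥ ω).
The clique on [0, 11, 21] has size 3, forcing χ ≥ 3, and the coloring below uses 3 colors, so χ(G) = 3.
A valid 3-coloring: color 1: [2, 11, 19, 23]; color 2: [0, 5, 10, 16]; color 3: [4, 6, 13, 21].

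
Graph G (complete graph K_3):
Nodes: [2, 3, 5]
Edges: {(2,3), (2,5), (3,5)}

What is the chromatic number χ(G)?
χ(G) = 3

Clique number ω(G) = 3 (lower bound: χ ≥ ω).
The clique on [2, 3, 5] has size 3, forcing χ ≥ 3, and the coloring below uses 3 colors, so χ(G) = 3.
A valid 3-coloring: color 1: [5]; color 2: [3]; color 3: [2].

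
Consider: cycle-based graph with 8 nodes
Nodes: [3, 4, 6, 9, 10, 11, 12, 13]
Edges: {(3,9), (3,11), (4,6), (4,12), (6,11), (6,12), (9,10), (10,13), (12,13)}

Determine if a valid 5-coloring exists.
Yes, G is 5-colorable

A valid 5-coloring: color 1: [9, 11, 12]; color 2: [3, 6, 10]; color 3: [4, 13].
(χ(G) = 3 ≤ 5.)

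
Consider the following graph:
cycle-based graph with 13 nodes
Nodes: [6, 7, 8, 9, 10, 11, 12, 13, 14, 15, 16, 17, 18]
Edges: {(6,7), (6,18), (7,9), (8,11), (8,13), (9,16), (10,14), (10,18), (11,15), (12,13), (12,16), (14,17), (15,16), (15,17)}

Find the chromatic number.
Clique number ω(G) = 2 (lower bound: χ ≥ ω).
Odd cycle [17, 15, 16, 9, 7, 6, 18, 10, 14] needs 3 colors (χ ≥ 3).
The coloring below uses 3 colors, so χ(G) = 3.
A valid 3-coloring: color 1: [6, 8, 9, 12, 14, 15]; color 2: [7, 10, 11, 13, 16, 17]; color 3: [18].

χ(G) = 3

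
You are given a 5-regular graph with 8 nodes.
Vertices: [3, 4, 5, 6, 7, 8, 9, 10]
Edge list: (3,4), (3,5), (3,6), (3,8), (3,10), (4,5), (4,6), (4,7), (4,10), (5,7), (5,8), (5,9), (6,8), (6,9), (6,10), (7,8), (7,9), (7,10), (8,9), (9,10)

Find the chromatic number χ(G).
χ(G) = 4

Clique number ω(G) = 4 (lower bound: χ ≥ ω).
The clique on [5, 7, 8, 9] has size 4, forcing χ ≥ 4, and the coloring below uses 4 colors, so χ(G) = 4.
A valid 4-coloring: color 1: [4, 9]; color 2: [5, 6]; color 3: [8, 10]; color 4: [3, 7].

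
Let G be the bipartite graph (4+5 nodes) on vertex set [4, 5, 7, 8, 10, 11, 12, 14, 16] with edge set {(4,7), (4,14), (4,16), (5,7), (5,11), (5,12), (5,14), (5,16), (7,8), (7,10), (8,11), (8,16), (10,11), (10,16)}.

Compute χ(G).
χ(G) = 2

Clique number ω(G) = 2 (lower bound: χ ≥ ω).
The graph is bipartite (no odd cycle), so 2 colors suffice: χ(G) = 2.
A valid 2-coloring: color 1: [4, 5, 8, 10]; color 2: [7, 11, 12, 14, 16].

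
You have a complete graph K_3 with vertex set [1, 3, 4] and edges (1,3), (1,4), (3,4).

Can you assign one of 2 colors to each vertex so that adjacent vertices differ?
No, G is not 2-colorable

The clique on vertices [1, 3, 4] has size 3 > 2, so it alone needs 3 colors.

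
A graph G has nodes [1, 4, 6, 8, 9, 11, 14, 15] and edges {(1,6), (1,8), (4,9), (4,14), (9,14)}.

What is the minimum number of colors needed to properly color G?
χ(G) = 3

Clique number ω(G) = 3 (lower bound: χ ≥ ω).
The clique on [4, 9, 14] has size 3, forcing χ ≥ 3, and the coloring below uses 3 colors, so χ(G) = 3.
A valid 3-coloring: color 1: [1, 11, 14, 15]; color 2: [6, 8, 9]; color 3: [4].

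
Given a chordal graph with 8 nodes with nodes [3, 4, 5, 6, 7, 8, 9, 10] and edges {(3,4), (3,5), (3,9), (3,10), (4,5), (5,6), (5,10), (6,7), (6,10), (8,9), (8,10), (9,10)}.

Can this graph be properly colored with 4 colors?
A valid 4-coloring: color 1: [4, 7, 10]; color 2: [5, 9]; color 3: [3, 6, 8].
(χ(G) = 3 ≤ 4.)

Yes, G is 4-colorable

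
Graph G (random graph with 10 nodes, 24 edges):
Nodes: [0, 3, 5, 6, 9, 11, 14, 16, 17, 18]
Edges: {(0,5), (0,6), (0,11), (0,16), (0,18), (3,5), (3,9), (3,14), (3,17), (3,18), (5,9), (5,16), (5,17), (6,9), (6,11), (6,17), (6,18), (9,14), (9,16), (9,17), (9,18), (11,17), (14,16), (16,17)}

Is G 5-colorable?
A valid 5-coloring: color 1: [0, 9]; color 2: [14, 17, 18]; color 3: [5, 6]; color 4: [3, 11, 16].
(χ(G) = 4 ≤ 5.)

Yes, G is 5-colorable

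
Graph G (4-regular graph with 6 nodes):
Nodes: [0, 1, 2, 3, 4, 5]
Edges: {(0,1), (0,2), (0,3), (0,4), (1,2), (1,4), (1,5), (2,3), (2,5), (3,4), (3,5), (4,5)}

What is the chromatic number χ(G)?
Clique number ω(G) = 3 (lower bound: χ ≥ ω).
The clique on [0, 1, 2] has size 3, forcing χ ≥ 3, and the coloring below uses 3 colors, so χ(G) = 3.
A valid 3-coloring: color 1: [2, 4]; color 2: [0, 5]; color 3: [1, 3].

χ(G) = 3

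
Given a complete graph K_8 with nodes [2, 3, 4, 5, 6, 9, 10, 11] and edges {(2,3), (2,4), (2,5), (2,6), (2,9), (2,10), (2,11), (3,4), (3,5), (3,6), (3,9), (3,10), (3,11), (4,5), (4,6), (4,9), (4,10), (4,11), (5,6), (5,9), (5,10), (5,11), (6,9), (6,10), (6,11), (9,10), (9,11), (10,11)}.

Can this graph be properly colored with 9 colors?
A valid 9-coloring: color 1: [4]; color 2: [5]; color 3: [9]; color 4: [10]; color 5: [3]; color 6: [6]; color 7: [2]; color 8: [11].
(χ(G) = 8 ≤ 9.)

Yes, G is 9-colorable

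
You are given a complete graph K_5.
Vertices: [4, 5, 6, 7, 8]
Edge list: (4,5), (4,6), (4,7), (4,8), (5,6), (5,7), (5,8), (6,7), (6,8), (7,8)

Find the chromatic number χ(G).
Clique number ω(G) = 5 (lower bound: χ ≥ ω).
The clique on [4, 5, 6, 7, 8] has size 5, forcing χ ≥ 5, and the coloring below uses 5 colors, so χ(G) = 5.
A valid 5-coloring: color 1: [6]; color 2: [5]; color 3: [4]; color 4: [8]; color 5: [7].

χ(G) = 5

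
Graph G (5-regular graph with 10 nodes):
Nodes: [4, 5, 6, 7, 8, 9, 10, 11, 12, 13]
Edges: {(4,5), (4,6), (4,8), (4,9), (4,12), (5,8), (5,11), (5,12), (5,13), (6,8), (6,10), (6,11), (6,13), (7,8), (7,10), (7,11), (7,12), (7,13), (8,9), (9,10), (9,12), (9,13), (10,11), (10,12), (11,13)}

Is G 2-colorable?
No, G is not 2-colorable

The clique on vertices [4, 8, 9] has size 3 > 2, so it alone needs 3 colors.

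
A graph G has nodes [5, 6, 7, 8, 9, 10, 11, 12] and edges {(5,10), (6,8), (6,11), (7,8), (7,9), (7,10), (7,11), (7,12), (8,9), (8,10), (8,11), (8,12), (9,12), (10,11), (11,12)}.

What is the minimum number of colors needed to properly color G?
Clique number ω(G) = 4 (lower bound: χ ≥ ω).
The clique on [7, 8, 9, 12] has size 4, forcing χ ≥ 4, and the coloring below uses 4 colors, so χ(G) = 4.
A valid 4-coloring: color 1: [5, 8]; color 2: [9, 11]; color 3: [6, 7]; color 4: [10, 12].

χ(G) = 4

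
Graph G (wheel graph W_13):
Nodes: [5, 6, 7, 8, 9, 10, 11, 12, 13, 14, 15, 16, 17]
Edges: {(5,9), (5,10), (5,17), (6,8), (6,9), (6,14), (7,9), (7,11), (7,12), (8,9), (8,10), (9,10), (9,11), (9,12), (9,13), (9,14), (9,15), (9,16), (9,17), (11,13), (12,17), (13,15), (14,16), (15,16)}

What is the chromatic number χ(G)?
χ(G) = 3

Clique number ω(G) = 3 (lower bound: χ ≥ ω).
The clique on [5, 9, 17] has size 3, forcing χ ≥ 3, and the coloring below uses 3 colors, so χ(G) = 3.
A valid 3-coloring: color 1: [9]; color 2: [6, 7, 10, 13, 16, 17]; color 3: [5, 8, 11, 12, 14, 15].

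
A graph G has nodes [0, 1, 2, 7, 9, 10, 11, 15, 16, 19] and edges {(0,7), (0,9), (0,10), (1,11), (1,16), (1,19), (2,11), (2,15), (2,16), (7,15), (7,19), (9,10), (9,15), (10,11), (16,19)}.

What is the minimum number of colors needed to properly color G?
χ(G) = 3

Clique number ω(G) = 3 (lower bound: χ ≥ ω).
The clique on [0, 9, 10] has size 3, forcing χ ≥ 3, and the coloring below uses 3 colors, so χ(G) = 3.
A valid 3-coloring: color 1: [0, 11, 15, 16]; color 2: [1, 2, 7, 10]; color 3: [9, 19].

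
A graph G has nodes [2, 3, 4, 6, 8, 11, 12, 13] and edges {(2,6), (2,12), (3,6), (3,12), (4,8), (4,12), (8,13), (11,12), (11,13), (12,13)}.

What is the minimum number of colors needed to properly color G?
Clique number ω(G) = 3 (lower bound: χ ≥ ω).
The clique on [11, 12, 13] has size 3, forcing χ ≥ 3, and the coloring below uses 3 colors, so χ(G) = 3.
A valid 3-coloring: color 1: [6, 8, 12]; color 2: [2, 3, 4, 13]; color 3: [11].

χ(G) = 3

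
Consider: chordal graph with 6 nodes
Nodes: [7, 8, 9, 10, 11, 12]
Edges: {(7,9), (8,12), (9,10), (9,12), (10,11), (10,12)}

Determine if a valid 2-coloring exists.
No, G is not 2-colorable

The clique on vertices [9, 10, 12] has size 3 > 2, so it alone needs 3 colors.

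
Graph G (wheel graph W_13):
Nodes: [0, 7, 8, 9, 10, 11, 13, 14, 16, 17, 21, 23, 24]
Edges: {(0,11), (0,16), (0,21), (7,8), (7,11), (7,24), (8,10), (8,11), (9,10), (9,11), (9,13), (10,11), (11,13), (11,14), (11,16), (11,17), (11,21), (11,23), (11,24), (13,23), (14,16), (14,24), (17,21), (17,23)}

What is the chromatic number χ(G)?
Clique number ω(G) = 3 (lower bound: χ ≥ ω).
The clique on [0, 11, 16] has size 3, forcing χ ≥ 3, and the coloring below uses 3 colors, so χ(G) = 3.
A valid 3-coloring: color 1: [11]; color 2: [0, 7, 10, 13, 14, 17]; color 3: [8, 9, 16, 21, 23, 24].

χ(G) = 3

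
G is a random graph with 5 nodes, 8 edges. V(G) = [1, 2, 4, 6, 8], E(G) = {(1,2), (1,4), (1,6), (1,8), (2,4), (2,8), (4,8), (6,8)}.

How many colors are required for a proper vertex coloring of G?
χ(G) = 4

Clique number ω(G) = 4 (lower bound: χ ≥ ω).
The clique on [1, 2, 4, 8] has size 4, forcing χ ≥ 4, and the coloring below uses 4 colors, so χ(G) = 4.
A valid 4-coloring: color 1: [8]; color 2: [1]; color 3: [2, 6]; color 4: [4].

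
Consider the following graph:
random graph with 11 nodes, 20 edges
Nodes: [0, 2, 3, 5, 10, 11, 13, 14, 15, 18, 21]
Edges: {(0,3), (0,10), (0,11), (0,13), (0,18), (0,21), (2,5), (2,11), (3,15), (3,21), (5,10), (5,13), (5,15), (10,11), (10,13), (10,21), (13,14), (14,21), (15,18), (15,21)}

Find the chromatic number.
χ(G) = 4

Clique number ω(G) = 3 (lower bound: χ ≥ ω).
Suppose a proper 3-coloring c exists. The clique [0, 3, 21] takes 3 distinct colors; by symmetry let c(0) = 1, c(3) = 2, c(21) = 3.
- Vertex 10: neighbors [0, 21] already have colors [1, 3] ⇒ c(10) = 2.
- Vertex 13: neighbors [0, 10] already have colors [1, 2] ⇒ c(13) = 3.
- Vertex 5: neighbors [10, 13] already have colors [2, 3] ⇒ c(5) = 1.
- Vertex 15: neighbors [5, 3, 21] already have colors [1, 2, 3] — all 3 colors blocked. Contradiction.
The forced assignments end in a contradiction, so G has no proper 3-coloring (χ ≥ 4).
The coloring below uses 4 colors, so χ(G) = 4.
A valid 4-coloring: color 1: [0, 5, 14]; color 2: [2, 10, 15]; color 3: [11, 13, 18, 21]; color 4: [3].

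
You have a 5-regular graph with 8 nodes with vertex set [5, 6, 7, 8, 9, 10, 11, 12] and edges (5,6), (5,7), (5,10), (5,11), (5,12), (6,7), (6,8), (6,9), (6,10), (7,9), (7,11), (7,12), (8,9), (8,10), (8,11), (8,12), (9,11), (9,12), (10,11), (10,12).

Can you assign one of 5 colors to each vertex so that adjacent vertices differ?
A valid 5-coloring: color 1: [6, 11, 12]; color 2: [7, 10]; color 3: [5, 8]; color 4: [9].
(χ(G) = 4 ≤ 5.)

Yes, G is 5-colorable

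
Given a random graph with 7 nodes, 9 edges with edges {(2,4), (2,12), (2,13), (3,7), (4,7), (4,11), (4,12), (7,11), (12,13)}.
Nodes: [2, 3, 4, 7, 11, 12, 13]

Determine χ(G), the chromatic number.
Clique number ω(G) = 3 (lower bound: χ ≥ ω).
The clique on [2, 4, 12] has size 3, forcing χ ≥ 3, and the coloring below uses 3 colors, so χ(G) = 3.
A valid 3-coloring: color 1: [3, 4, 13]; color 2: [2, 7]; color 3: [11, 12].

χ(G) = 3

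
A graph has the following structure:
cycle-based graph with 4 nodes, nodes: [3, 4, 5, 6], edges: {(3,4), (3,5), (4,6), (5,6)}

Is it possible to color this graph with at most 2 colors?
A valid 2-coloring: color 1: [4, 5]; color 2: [3, 6].
(χ(G) = 2 ≤ 2.)

Yes, G is 2-colorable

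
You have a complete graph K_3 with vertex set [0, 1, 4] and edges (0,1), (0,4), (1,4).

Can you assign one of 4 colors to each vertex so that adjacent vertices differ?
Yes, G is 4-colorable

A valid 4-coloring: color 1: [1]; color 2: [0]; color 3: [4].
(χ(G) = 3 ≤ 4.)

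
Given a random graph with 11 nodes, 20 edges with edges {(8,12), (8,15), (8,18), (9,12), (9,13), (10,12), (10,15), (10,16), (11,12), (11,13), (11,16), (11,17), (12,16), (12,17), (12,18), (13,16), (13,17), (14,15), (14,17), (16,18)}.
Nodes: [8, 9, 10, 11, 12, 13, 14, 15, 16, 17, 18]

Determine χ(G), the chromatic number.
Clique number ω(G) = 3 (lower bound: χ ≥ ω).
The clique on [8, 12, 18] has size 3, forcing χ ≥ 3, and the coloring below uses 3 colors, so χ(G) = 3.
A valid 3-coloring: color 1: [12, 13, 15]; color 2: [8, 9, 16, 17]; color 3: [10, 11, 14, 18].

χ(G) = 3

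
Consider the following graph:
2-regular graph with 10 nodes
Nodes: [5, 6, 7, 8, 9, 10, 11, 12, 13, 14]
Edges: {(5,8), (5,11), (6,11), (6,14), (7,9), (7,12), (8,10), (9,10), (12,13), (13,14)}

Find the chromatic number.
Clique number ω(G) = 2 (lower bound: χ ≥ ω).
The graph is bipartite (no odd cycle), so 2 colors suffice: χ(G) = 2.
A valid 2-coloring: color 1: [8, 9, 11, 12, 14]; color 2: [5, 6, 7, 10, 13].

χ(G) = 2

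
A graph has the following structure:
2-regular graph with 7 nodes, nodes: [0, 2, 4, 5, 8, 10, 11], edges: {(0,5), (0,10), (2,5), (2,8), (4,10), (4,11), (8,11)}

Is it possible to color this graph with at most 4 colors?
A valid 4-coloring: color 1: [2, 10, 11]; color 2: [4, 5, 8]; color 3: [0].
(χ(G) = 3 ≤ 4.)

Yes, G is 4-colorable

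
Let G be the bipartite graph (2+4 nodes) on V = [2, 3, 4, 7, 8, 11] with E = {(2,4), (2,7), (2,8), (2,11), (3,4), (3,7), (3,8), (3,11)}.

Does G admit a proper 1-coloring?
No, G is not 1-colorable

Edge (2,8) forces its endpoints to differ, so 1 color is not enough.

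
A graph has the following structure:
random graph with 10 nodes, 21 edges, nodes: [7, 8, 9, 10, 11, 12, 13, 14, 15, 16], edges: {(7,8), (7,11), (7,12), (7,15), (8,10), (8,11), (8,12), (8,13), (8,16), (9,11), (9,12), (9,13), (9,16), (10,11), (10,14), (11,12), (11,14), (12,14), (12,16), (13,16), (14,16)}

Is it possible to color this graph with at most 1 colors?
No, G is not 1-colorable

The clique on vertices [7, 8, 11, 12] has size 4 > 1, so it alone needs 4 colors.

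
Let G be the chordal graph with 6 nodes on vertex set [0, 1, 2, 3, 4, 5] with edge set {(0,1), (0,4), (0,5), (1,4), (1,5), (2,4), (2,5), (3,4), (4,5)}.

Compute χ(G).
Clique number ω(G) = 4 (lower bound: χ ≥ ω).
The clique on [0, 1, 4, 5] has size 4, forcing χ ≥ 4, and the coloring below uses 4 colors, so χ(G) = 4.
A valid 4-coloring: color 1: [4]; color 2: [3, 5]; color 3: [1, 2]; color 4: [0].

χ(G) = 4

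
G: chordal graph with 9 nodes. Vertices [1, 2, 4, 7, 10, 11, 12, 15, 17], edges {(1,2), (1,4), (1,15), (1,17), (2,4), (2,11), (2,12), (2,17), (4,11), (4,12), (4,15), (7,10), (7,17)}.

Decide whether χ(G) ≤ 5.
A valid 5-coloring: color 1: [2, 7, 15]; color 2: [4, 10, 17]; color 3: [1, 11, 12].
(χ(G) = 3 ≤ 5.)

Yes, G is 5-colorable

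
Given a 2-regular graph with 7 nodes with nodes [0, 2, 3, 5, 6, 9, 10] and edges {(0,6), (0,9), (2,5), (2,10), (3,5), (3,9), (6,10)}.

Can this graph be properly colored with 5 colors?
A valid 5-coloring: color 1: [5, 6, 9]; color 2: [0, 3, 10]; color 3: [2].
(χ(G) = 3 ≤ 5.)

Yes, G is 5-colorable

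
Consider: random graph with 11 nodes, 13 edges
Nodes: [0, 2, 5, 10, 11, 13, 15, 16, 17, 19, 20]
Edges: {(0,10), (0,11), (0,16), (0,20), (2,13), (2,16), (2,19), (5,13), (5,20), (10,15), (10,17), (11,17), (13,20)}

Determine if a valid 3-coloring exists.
Yes, G is 3-colorable

A valid 3-coloring: color 1: [0, 13, 15, 17, 19]; color 2: [2, 10, 11, 20]; color 3: [5, 16].
(χ(G) = 3 ≤ 3.)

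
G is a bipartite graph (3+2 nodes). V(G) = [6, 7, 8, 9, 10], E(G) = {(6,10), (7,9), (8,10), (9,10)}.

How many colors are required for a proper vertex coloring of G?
Clique number ω(G) = 2 (lower bound: χ ≥ ω).
The graph is bipartite (no odd cycle), so 2 colors suffice: χ(G) = 2.
A valid 2-coloring: color 1: [7, 10]; color 2: [6, 8, 9].

χ(G) = 2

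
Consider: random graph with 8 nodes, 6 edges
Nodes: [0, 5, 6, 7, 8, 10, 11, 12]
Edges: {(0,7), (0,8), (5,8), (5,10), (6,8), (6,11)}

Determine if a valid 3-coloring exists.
A valid 3-coloring: color 1: [7, 8, 10, 11, 12]; color 2: [0, 5, 6].
(χ(G) = 2 ≤ 3.)

Yes, G is 3-colorable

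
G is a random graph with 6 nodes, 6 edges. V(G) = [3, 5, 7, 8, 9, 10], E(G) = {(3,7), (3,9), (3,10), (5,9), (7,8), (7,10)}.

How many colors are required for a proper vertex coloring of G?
χ(G) = 3

Clique number ω(G) = 3 (lower bound: χ ≥ ω).
The clique on [3, 7, 10] has size 3, forcing χ ≥ 3, and the coloring below uses 3 colors, so χ(G) = 3.
A valid 3-coloring: color 1: [3, 5, 8]; color 2: [7, 9]; color 3: [10].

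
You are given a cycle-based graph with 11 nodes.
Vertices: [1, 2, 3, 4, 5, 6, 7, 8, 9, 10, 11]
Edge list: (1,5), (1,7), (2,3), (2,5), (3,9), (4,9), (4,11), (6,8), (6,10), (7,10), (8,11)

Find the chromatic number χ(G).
χ(G) = 3

Clique number ω(G) = 2 (lower bound: χ ≥ ω).
Odd cycle [11, 8, 6, 10, 7, 1, 5, 2, 3, 9, 4] needs 3 colors (χ ≥ 3).
The coloring below uses 3 colors, so χ(G) = 3.
A valid 3-coloring: color 1: [5, 6, 7, 9, 11]; color 2: [1, 2, 4, 8, 10]; color 3: [3].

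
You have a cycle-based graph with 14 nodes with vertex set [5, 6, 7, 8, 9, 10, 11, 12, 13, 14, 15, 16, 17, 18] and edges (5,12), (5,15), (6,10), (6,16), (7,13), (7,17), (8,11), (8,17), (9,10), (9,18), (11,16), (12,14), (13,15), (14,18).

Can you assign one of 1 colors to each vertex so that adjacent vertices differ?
No, G is not 1-colorable

Edge (5,12) forces its endpoints to differ, so 1 color is not enough.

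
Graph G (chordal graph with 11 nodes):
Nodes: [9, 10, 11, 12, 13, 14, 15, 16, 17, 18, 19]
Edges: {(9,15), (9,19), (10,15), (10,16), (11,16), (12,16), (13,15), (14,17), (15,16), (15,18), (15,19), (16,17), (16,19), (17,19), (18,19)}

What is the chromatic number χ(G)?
Clique number ω(G) = 3 (lower bound: χ ≥ ω).
The clique on [10, 15, 16] has size 3, forcing χ ≥ 3, and the coloring below uses 3 colors, so χ(G) = 3.
A valid 3-coloring: color 1: [9, 13, 14, 16, 18]; color 2: [11, 12, 15, 17]; color 3: [10, 19].

χ(G) = 3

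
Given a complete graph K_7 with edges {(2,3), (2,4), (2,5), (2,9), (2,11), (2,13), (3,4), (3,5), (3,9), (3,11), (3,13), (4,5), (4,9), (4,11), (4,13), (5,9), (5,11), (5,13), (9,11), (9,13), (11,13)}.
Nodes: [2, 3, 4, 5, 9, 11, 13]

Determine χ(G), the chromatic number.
Clique number ω(G) = 7 (lower bound: χ ≥ ω).
The clique on [2, 3, 4, 5, 9, 11, 13] has size 7, forcing χ ≥ 7, and the coloring below uses 7 colors, so χ(G) = 7.
A valid 7-coloring: color 1: [4]; color 2: [5]; color 3: [11]; color 4: [2]; color 5: [9]; color 6: [3]; color 7: [13].

χ(G) = 7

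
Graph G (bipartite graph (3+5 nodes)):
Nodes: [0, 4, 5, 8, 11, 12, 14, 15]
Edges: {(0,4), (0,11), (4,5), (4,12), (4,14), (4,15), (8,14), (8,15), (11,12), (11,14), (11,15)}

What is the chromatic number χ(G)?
χ(G) = 2

Clique number ω(G) = 2 (lower bound: χ ≥ ω).
The graph is bipartite (no odd cycle), so 2 colors suffice: χ(G) = 2.
A valid 2-coloring: color 1: [4, 8, 11]; color 2: [0, 5, 12, 14, 15].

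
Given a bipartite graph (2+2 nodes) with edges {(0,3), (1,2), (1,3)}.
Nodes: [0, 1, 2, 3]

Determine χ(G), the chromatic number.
χ(G) = 2

Clique number ω(G) = 2 (lower bound: χ ≥ ω).
The graph is bipartite (no odd cycle), so 2 colors suffice: χ(G) = 2.
A valid 2-coloring: color 1: [0, 1]; color 2: [2, 3].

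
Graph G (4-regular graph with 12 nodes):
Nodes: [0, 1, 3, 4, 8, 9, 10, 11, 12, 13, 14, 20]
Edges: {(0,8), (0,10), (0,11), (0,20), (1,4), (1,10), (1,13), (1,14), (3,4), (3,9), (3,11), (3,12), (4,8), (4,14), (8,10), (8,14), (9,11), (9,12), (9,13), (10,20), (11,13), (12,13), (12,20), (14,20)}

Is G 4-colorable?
A valid 4-coloring: color 1: [1, 8, 9, 20]; color 2: [4, 10, 11, 12]; color 3: [0, 3, 13, 14].
(χ(G) = 3 ≤ 4.)

Yes, G is 4-colorable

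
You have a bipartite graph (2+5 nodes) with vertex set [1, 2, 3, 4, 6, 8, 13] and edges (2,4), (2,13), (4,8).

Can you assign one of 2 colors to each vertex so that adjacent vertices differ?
Yes, G is 2-colorable

A valid 2-coloring: color 1: [1, 3, 4, 6, 13]; color 2: [2, 8].
(χ(G) = 2 ≤ 2.)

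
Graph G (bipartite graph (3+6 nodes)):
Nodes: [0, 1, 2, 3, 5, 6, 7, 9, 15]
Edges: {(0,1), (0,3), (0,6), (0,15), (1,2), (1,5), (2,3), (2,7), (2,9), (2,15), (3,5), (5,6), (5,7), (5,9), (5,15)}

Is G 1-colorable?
Edge (0,1) forces its endpoints to differ, so 1 color is not enough.

No, G is not 1-colorable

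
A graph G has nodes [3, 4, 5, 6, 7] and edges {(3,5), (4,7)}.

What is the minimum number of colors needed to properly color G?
χ(G) = 2

Clique number ω(G) = 2 (lower bound: χ ≥ ω).
The graph is bipartite (no odd cycle), so 2 colors suffice: χ(G) = 2.
A valid 2-coloring: color 1: [4, 5, 6]; color 2: [3, 7].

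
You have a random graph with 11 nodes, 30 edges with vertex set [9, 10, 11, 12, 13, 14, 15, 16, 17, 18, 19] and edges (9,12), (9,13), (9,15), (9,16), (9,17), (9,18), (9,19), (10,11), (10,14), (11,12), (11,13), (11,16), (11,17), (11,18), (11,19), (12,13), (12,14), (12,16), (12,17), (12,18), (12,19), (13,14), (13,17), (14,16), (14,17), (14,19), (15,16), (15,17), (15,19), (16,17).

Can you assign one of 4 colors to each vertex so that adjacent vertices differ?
Yes, G is 4-colorable

A valid 4-coloring: color 1: [10, 12, 15]; color 2: [9, 11, 14]; color 3: [17, 18, 19]; color 4: [13, 16].
(χ(G) = 4 ≤ 4.)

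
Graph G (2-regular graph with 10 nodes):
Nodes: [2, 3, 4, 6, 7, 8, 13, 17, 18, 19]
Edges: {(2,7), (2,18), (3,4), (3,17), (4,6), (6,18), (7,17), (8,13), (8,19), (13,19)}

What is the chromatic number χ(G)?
χ(G) = 3

Clique number ω(G) = 3 (lower bound: χ ≥ ω).
The clique on [8, 13, 19] has size 3, forcing χ ≥ 3, and the coloring below uses 3 colors, so χ(G) = 3.
A valid 3-coloring: color 1: [2, 3, 6, 13]; color 2: [4, 8, 17, 18]; color 3: [7, 19].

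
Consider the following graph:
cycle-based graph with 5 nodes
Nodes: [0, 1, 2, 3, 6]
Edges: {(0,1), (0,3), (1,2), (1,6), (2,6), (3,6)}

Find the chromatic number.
χ(G) = 3

Clique number ω(G) = 3 (lower bound: χ ≥ ω).
The clique on [1, 2, 6] has size 3, forcing χ ≥ 3, and the coloring below uses 3 colors, so χ(G) = 3.
A valid 3-coloring: color 1: [1, 3]; color 2: [0, 6]; color 3: [2].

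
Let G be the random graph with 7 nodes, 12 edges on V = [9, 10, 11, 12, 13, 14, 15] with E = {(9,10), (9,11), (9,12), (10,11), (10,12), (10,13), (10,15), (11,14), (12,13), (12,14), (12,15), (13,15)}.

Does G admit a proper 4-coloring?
Yes, G is 4-colorable

A valid 4-coloring: color 1: [10, 14]; color 2: [11, 12]; color 3: [9, 13]; color 4: [15].
(χ(G) = 4 ≤ 4.)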